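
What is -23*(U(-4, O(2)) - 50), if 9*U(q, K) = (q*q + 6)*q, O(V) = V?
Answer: 12374/9 ≈ 1374.9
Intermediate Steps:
U(q, K) = q*(6 + q²)/9 (U(q, K) = ((q*q + 6)*q)/9 = ((q² + 6)*q)/9 = ((6 + q²)*q)/9 = (q*(6 + q²))/9 = q*(6 + q²)/9)
-23*(U(-4, O(2)) - 50) = -23*((⅑)*(-4)*(6 + (-4)²) - 50) = -23*((⅑)*(-4)*(6 + 16) - 50) = -23*((⅑)*(-4)*22 - 50) = -23*(-88/9 - 50) = -23*(-538/9) = 12374/9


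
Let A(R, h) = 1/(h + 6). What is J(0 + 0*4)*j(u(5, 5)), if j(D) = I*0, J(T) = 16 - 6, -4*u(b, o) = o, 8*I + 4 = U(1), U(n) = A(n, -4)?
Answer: 0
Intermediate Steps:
A(R, h) = 1/(6 + h)
U(n) = ½ (U(n) = 1/(6 - 4) = 1/2 = ½)
I = -7/16 (I = -½ + (⅛)*(½) = -½ + 1/16 = -7/16 ≈ -0.43750)
u(b, o) = -o/4
J(T) = 10
j(D) = 0 (j(D) = -7/16*0 = 0)
J(0 + 0*4)*j(u(5, 5)) = 10*0 = 0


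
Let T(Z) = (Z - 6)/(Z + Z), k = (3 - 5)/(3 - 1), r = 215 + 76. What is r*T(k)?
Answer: 2037/2 ≈ 1018.5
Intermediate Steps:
r = 291
k = -1 (k = -2/2 = -2*1/2 = -1)
T(Z) = (-6 + Z)/(2*Z) (T(Z) = (-6 + Z)/((2*Z)) = (-6 + Z)*(1/(2*Z)) = (-6 + Z)/(2*Z))
r*T(k) = 291*((1/2)*(-6 - 1)/(-1)) = 291*((1/2)*(-1)*(-7)) = 291*(7/2) = 2037/2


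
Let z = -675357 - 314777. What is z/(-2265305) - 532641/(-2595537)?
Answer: 179834464403/279984902085 ≈ 0.64230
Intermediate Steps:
z = -990134
z/(-2265305) - 532641/(-2595537) = -990134/(-2265305) - 532641/(-2595537) = -990134*(-1/2265305) - 532641*(-1/2595537) = 990134/2265305 + 177547/865179 = 179834464403/279984902085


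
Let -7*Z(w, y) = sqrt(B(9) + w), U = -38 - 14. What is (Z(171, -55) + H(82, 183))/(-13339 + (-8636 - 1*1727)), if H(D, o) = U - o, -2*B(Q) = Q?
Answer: 235/23702 + 3*sqrt(74)/331828 ≈ 0.0099925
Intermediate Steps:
B(Q) = -Q/2
U = -52
Z(w, y) = -sqrt(-9/2 + w)/7 (Z(w, y) = -sqrt(-1/2*9 + w)/7 = -sqrt(-9/2 + w)/7)
H(D, o) = -52 - o
(Z(171, -55) + H(82, 183))/(-13339 + (-8636 - 1*1727)) = (-sqrt(-18 + 4*171)/14 + (-52 - 1*183))/(-13339 + (-8636 - 1*1727)) = (-sqrt(-18 + 684)/14 + (-52 - 183))/(-13339 + (-8636 - 1727)) = (-3*sqrt(74)/14 - 235)/(-13339 - 10363) = (-3*sqrt(74)/14 - 235)/(-23702) = (-3*sqrt(74)/14 - 235)*(-1/23702) = (-235 - 3*sqrt(74)/14)*(-1/23702) = 235/23702 + 3*sqrt(74)/331828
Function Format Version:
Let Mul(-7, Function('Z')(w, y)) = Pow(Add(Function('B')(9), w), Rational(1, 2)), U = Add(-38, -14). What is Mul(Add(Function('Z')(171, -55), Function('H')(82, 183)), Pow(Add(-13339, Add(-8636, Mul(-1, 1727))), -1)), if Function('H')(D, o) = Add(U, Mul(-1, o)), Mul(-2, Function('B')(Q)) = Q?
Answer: Add(Rational(235, 23702), Mul(Rational(3, 331828), Pow(74, Rational(1, 2)))) ≈ 0.0099925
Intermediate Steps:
Function('B')(Q) = Mul(Rational(-1, 2), Q)
U = -52
Function('Z')(w, y) = Mul(Rational(-1, 7), Pow(Add(Rational(-9, 2), w), Rational(1, 2))) (Function('Z')(w, y) = Mul(Rational(-1, 7), Pow(Add(Mul(Rational(-1, 2), 9), w), Rational(1, 2))) = Mul(Rational(-1, 7), Pow(Add(Rational(-9, 2), w), Rational(1, 2))))
Function('H')(D, o) = Add(-52, Mul(-1, o))
Mul(Add(Function('Z')(171, -55), Function('H')(82, 183)), Pow(Add(-13339, Add(-8636, Mul(-1, 1727))), -1)) = Mul(Add(Mul(Rational(-1, 14), Pow(Add(-18, Mul(4, 171)), Rational(1, 2))), Add(-52, Mul(-1, 183))), Pow(Add(-13339, Add(-8636, Mul(-1, 1727))), -1)) = Mul(Add(Mul(Rational(-1, 14), Pow(Add(-18, 684), Rational(1, 2))), Add(-52, -183)), Pow(Add(-13339, Add(-8636, -1727)), -1)) = Mul(Add(Mul(Rational(-1, 14), Pow(666, Rational(1, 2))), -235), Pow(Add(-13339, -10363), -1)) = Mul(Add(Mul(Rational(-1, 14), Mul(3, Pow(74, Rational(1, 2)))), -235), Pow(-23702, -1)) = Mul(Add(Mul(Rational(-3, 14), Pow(74, Rational(1, 2))), -235), Rational(-1, 23702)) = Mul(Add(-235, Mul(Rational(-3, 14), Pow(74, Rational(1, 2)))), Rational(-1, 23702)) = Add(Rational(235, 23702), Mul(Rational(3, 331828), Pow(74, Rational(1, 2))))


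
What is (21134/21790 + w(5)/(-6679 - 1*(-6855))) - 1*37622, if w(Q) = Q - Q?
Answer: -409881123/10895 ≈ -37621.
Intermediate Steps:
w(Q) = 0
(21134/21790 + w(5)/(-6679 - 1*(-6855))) - 1*37622 = (21134/21790 + 0/(-6679 - 1*(-6855))) - 1*37622 = (21134*(1/21790) + 0/(-6679 + 6855)) - 37622 = (10567/10895 + 0/176) - 37622 = (10567/10895 + 0*(1/176)) - 37622 = (10567/10895 + 0) - 37622 = 10567/10895 - 37622 = -409881123/10895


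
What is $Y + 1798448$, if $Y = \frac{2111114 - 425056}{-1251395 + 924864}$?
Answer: $\frac{587247337830}{326531} \approx 1.7984 \cdot 10^{6}$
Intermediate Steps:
$Y = - \frac{1686058}{326531}$ ($Y = \frac{1686058}{-326531} = 1686058 \left(- \frac{1}{326531}\right) = - \frac{1686058}{326531} \approx -5.1635$)
$Y + 1798448 = - \frac{1686058}{326531} + 1798448 = \frac{587247337830}{326531}$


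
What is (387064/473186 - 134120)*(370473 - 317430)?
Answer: -1683142421648004/236593 ≈ -7.1141e+9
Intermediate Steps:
(387064/473186 - 134120)*(370473 - 317430) = (387064*(1/473186) - 134120)*53043 = (193532/236593 - 134120)*53043 = -31731659628/236593*53043 = -1683142421648004/236593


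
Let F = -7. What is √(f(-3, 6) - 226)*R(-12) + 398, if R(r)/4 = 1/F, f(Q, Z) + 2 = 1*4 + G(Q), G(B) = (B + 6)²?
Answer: 398 - 4*I*√215/7 ≈ 398.0 - 8.3788*I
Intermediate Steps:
G(B) = (6 + B)²
f(Q, Z) = 2 + (6 + Q)² (f(Q, Z) = -2 + (1*4 + (6 + Q)²) = -2 + (4 + (6 + Q)²) = 2 + (6 + Q)²)
R(r) = -4/7 (R(r) = 4*(1/(-7)) = 4*(1*(-⅐)) = 4*(-⅐) = -4/7)
√(f(-3, 6) - 226)*R(-12) + 398 = √((2 + (6 - 3)²) - 226)*(-4/7) + 398 = √((2 + 3²) - 226)*(-4/7) + 398 = √((2 + 9) - 226)*(-4/7) + 398 = √(11 - 226)*(-4/7) + 398 = √(-215)*(-4/7) + 398 = (I*√215)*(-4/7) + 398 = -4*I*√215/7 + 398 = 398 - 4*I*√215/7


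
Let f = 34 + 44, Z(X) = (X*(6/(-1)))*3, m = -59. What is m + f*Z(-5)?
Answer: 6961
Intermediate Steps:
Z(X) = -18*X (Z(X) = (X*(6*(-1)))*3 = (X*(-6))*3 = -6*X*3 = -18*X)
f = 78
m + f*Z(-5) = -59 + 78*(-18*(-5)) = -59 + 78*90 = -59 + 7020 = 6961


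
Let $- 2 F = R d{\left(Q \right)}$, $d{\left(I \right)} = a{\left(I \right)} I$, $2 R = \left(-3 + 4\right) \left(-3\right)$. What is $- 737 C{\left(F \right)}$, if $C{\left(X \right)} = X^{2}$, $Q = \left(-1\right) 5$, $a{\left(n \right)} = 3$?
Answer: $- \frac{1492425}{16} \approx -93277.0$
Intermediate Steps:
$R = - \frac{3}{2}$ ($R = \frac{\left(-3 + 4\right) \left(-3\right)}{2} = \frac{1 \left(-3\right)}{2} = \frac{1}{2} \left(-3\right) = - \frac{3}{2} \approx -1.5$)
$Q = -5$
$d{\left(I \right)} = 3 I$
$F = - \frac{45}{4}$ ($F = - \frac{\left(- \frac{3}{2}\right) 3 \left(-5\right)}{2} = - \frac{\left(- \frac{3}{2}\right) \left(-15\right)}{2} = \left(- \frac{1}{2}\right) \frac{45}{2} = - \frac{45}{4} \approx -11.25$)
$- 737 C{\left(F \right)} = - 737 \left(- \frac{45}{4}\right)^{2} = \left(-737\right) \frac{2025}{16} = - \frac{1492425}{16}$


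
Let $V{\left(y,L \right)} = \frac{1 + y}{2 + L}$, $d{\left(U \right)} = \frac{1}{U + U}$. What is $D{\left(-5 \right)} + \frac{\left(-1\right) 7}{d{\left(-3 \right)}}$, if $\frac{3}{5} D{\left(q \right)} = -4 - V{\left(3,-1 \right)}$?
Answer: $\frac{86}{3} \approx 28.667$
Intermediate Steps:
$d{\left(U \right)} = \frac{1}{2 U}$
$V{\left(y,L \right)} = \frac{1 + y}{2 + L}$
$D{\left(q \right)} = - \frac{40}{3}$ ($D{\left(q \right)} = \frac{5 \left(-4 - \frac{1 + 3}{2 - 1}\right)}{3} = \frac{5 \left(-4 - 1^{-1} \cdot 4\right)}{3} = \frac{5 \left(-4 - 1 \cdot 4\right)}{3} = \frac{5 \left(-4 - 4\right)}{3} = \frac{5}{3} \left(-8\right) = - \frac{40}{3}$)
$D{\left(-5 \right)} + \frac{\left(-1\right) 7}{d{\left(-3 \right)}} = - \frac{40}{3} + \frac{\left(-1\right) 7}{\frac{1}{2} \frac{1}{-3}} = - \frac{40}{3} + \frac{1}{\frac{1}{2} \left(- \frac{1}{3}\right)} \left(-7\right) = - \frac{40}{3} + \frac{1}{- \frac{1}{6}} \left(-7\right) = - \frac{40}{3} - -42 = - \frac{40}{3} + 42 = \frac{86}{3}$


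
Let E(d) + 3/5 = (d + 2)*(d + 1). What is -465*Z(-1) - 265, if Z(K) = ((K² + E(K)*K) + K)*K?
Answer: 14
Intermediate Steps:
E(d) = -⅗ + (1 + d)*(2 + d) (E(d) = -⅗ + (d + 2)*(d + 1) = -⅗ + (2 + d)*(1 + d) = -⅗ + (1 + d)*(2 + d))
Z(K) = K*(K + K² + K*(7/5 + K² + 3*K)) (Z(K) = ((K² + (7/5 + K² + 3*K)*K) + K)*K = ((K² + K*(7/5 + K² + 3*K)) + K)*K = (K + K² + K*(7/5 + K² + 3*K))*K = K*(K + K² + K*(7/5 + K² + 3*K)))
-465*Z(-1) - 265 = -465*(-1)²*(12/5 + (-1)² + 4*(-1)) - 265 = -465*(12/5 + 1 - 4) - 265 = -465*(-3)/5 - 265 = -465*(-⅗) - 265 = 279 - 265 = 14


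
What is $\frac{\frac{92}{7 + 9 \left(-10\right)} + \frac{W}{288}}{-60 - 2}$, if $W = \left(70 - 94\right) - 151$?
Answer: $\frac{41021}{1482048} \approx 0.027679$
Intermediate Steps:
$W = -175$ ($W = -24 - 151 = -175$)
$\frac{\frac{92}{7 + 9 \left(-10\right)} + \frac{W}{288}}{-60 - 2} = \frac{\frac{92}{7 + 9 \left(-10\right)} - \frac{175}{288}}{-60 - 2} = \frac{\frac{92}{7 - 90} - \frac{175}{288}}{-62} = \left(\frac{92}{-83} - \frac{175}{288}\right) \left(- \frac{1}{62}\right) = \left(92 \left(- \frac{1}{83}\right) - \frac{175}{288}\right) \left(- \frac{1}{62}\right) = \left(- \frac{92}{83} - \frac{175}{288}\right) \left(- \frac{1}{62}\right) = \left(- \frac{41021}{23904}\right) \left(- \frac{1}{62}\right) = \frac{41021}{1482048}$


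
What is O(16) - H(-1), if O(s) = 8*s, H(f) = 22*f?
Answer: 150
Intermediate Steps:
O(16) - H(-1) = 8*16 - 22*(-1) = 128 - 1*(-22) = 128 + 22 = 150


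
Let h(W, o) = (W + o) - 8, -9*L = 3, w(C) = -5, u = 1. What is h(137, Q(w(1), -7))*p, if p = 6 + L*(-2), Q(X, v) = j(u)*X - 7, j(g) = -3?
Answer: 2740/3 ≈ 913.33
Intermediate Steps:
L = -1/3 (L = -1/9*3 = -1/3 ≈ -0.33333)
Q(X, v) = -7 - 3*X (Q(X, v) = -3*X - 7 = -7 - 3*X)
h(W, o) = -8 + W + o
p = 20/3 (p = 6 - 1/3*(-2) = 6 + 2/3 = 20/3 ≈ 6.6667)
h(137, Q(w(1), -7))*p = (-8 + 137 + (-7 - 3*(-5)))*(20/3) = (-8 + 137 + (-7 + 15))*(20/3) = (-8 + 137 + 8)*(20/3) = 137*(20/3) = 2740/3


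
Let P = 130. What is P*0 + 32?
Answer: 32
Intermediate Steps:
P*0 + 32 = 130*0 + 32 = 0 + 32 = 32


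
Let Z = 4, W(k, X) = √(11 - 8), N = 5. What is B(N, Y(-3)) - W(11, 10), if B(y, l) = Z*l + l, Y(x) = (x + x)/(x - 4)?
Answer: 30/7 - √3 ≈ 2.5537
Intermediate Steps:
W(k, X) = √3
Y(x) = 2*x/(-4 + x) (Y(x) = (2*x)/(-4 + x) = 2*x/(-4 + x))
B(y, l) = 5*l (B(y, l) = 4*l + l = 5*l)
B(N, Y(-3)) - W(11, 10) = 5*(2*(-3)/(-4 - 3)) - √3 = 5*(2*(-3)/(-7)) - √3 = 5*(2*(-3)*(-⅐)) - √3 = 5*(6/7) - √3 = 30/7 - √3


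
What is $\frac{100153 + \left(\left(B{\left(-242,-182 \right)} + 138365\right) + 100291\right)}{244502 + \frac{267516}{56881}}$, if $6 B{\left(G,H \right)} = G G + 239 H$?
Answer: $\frac{9707311460}{6953892889} \approx 1.396$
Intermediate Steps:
$B{\left(G,H \right)} = \frac{G^{2}}{6} + \frac{239 H}{6}$ ($B{\left(G,H \right)} = \frac{G G + 239 H}{6} = \frac{G^{2} + 239 H}{6} = \frac{G^{2}}{6} + \frac{239 H}{6}$)
$\frac{100153 + \left(\left(B{\left(-242,-182 \right)} + 138365\right) + 100291\right)}{244502 + \frac{267516}{56881}} = \frac{100153 + \left(\left(\left(\frac{\left(-242\right)^{2}}{6} + \frac{239}{6} \left(-182\right)\right) + 138365\right) + 100291\right)}{244502 + \frac{267516}{56881}} = \frac{100153 + \left(\left(\left(\frac{1}{6} \cdot 58564 - \frac{21749}{3}\right) + 138365\right) + 100291\right)}{244502 + 267516 \cdot \frac{1}{56881}} = \frac{100153 + \left(\left(\left(\frac{29282}{3} - \frac{21749}{3}\right) + 138365\right) + 100291\right)}{244502 + \frac{267516}{56881}} = \frac{100153 + \left(\left(2511 + 138365\right) + 100291\right)}{\frac{13907785778}{56881}} = \left(100153 + \left(140876 + 100291\right)\right) \frac{56881}{13907785778} = \left(100153 + 241167\right) \frac{56881}{13907785778} = 341320 \cdot \frac{56881}{13907785778} = \frac{9707311460}{6953892889}$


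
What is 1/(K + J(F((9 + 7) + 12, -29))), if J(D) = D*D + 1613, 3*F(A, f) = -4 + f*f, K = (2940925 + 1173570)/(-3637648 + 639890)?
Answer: 2997758/238179749637 ≈ 1.2586e-5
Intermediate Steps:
K = -4114495/2997758 (K = 4114495/(-2997758) = 4114495*(-1/2997758) = -4114495/2997758 ≈ -1.3725)
F(A, f) = -4/3 + f²/3 (F(A, f) = (-4 + f*f)/3 = (-4 + f²)/3 = -4/3 + f²/3)
J(D) = 1613 + D² (J(D) = D² + 1613 = 1613 + D²)
1/(K + J(F((9 + 7) + 12, -29))) = 1/(-4114495/2997758 + (1613 + (-4/3 + (⅓)*(-29)²)²)) = 1/(-4114495/2997758 + (1613 + (-4/3 + (⅓)*841)²)) = 1/(-4114495/2997758 + (1613 + (-4/3 + 841/3)²)) = 1/(-4114495/2997758 + (1613 + 279²)) = 1/(-4114495/2997758 + (1613 + 77841)) = 1/(-4114495/2997758 + 79454) = 1/(238179749637/2997758) = 2997758/238179749637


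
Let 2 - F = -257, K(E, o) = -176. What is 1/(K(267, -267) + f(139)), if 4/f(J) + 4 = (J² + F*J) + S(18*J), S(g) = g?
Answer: -14455/2544079 ≈ -0.0056818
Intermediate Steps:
F = 259 (F = 2 - 1*(-257) = 2 + 257 = 259)
f(J) = 4/(-4 + J² + 277*J) (f(J) = 4/(-4 + ((J² + 259*J) + 18*J)) = 4/(-4 + (J² + 277*J)) = 4/(-4 + J² + 277*J))
1/(K(267, -267) + f(139)) = 1/(-176 + 4/(-4 + 139² + 277*139)) = 1/(-176 + 4/(-4 + 19321 + 38503)) = 1/(-176 + 4/57820) = 1/(-176 + 4*(1/57820)) = 1/(-176 + 1/14455) = 1/(-2544079/14455) = -14455/2544079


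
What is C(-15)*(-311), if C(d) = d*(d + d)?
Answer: -139950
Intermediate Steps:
C(d) = 2*d**2 (C(d) = d*(2*d) = 2*d**2)
C(-15)*(-311) = (2*(-15)**2)*(-311) = (2*225)*(-311) = 450*(-311) = -139950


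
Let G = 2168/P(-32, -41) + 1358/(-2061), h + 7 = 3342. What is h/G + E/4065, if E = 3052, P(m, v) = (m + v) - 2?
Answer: -693863518843/6192482790 ≈ -112.05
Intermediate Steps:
h = 3335 (h = -7 + 3342 = 3335)
P(m, v) = -2 + m + v
G = -1523366/51525 (G = 2168/(-2 - 32 - 41) + 1358/(-2061) = 2168/(-75) + 1358*(-1/2061) = 2168*(-1/75) - 1358/2061 = -2168/75 - 1358/2061 = -1523366/51525 ≈ -29.566)
h/G + E/4065 = 3335/(-1523366/51525) + 3052/4065 = 3335*(-51525/1523366) + 3052*(1/4065) = -171835875/1523366 + 3052/4065 = -693863518843/6192482790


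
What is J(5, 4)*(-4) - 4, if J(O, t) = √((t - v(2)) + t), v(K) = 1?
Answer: -4 - 4*√7 ≈ -14.583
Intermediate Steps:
J(O, t) = √(-1 + 2*t) (J(O, t) = √((t - 1*1) + t) = √((t - 1) + t) = √((-1 + t) + t) = √(-1 + 2*t))
J(5, 4)*(-4) - 4 = √(-1 + 2*4)*(-4) - 4 = √(-1 + 8)*(-4) - 4 = √7*(-4) - 4 = -4*√7 - 4 = -4 - 4*√7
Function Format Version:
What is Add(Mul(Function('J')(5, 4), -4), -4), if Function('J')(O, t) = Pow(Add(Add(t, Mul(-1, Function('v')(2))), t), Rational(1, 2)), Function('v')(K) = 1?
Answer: Add(-4, Mul(-4, Pow(7, Rational(1, 2)))) ≈ -14.583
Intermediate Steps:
Function('J')(O, t) = Pow(Add(-1, Mul(2, t)), Rational(1, 2)) (Function('J')(O, t) = Pow(Add(Add(t, Mul(-1, 1)), t), Rational(1, 2)) = Pow(Add(Add(t, -1), t), Rational(1, 2)) = Pow(Add(Add(-1, t), t), Rational(1, 2)) = Pow(Add(-1, Mul(2, t)), Rational(1, 2)))
Add(Mul(Function('J')(5, 4), -4), -4) = Add(Mul(Pow(Add(-1, Mul(2, 4)), Rational(1, 2)), -4), -4) = Add(Mul(Pow(Add(-1, 8), Rational(1, 2)), -4), -4) = Add(Mul(Pow(7, Rational(1, 2)), -4), -4) = Add(Mul(-4, Pow(7, Rational(1, 2))), -4) = Add(-4, Mul(-4, Pow(7, Rational(1, 2))))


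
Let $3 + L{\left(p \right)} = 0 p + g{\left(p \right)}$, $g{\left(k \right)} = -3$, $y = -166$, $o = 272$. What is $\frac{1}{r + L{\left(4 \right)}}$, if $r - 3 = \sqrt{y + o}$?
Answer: $\frac{3}{97} + \frac{\sqrt{106}}{97} \approx 0.13707$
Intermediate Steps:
$r = 3 + \sqrt{106}$ ($r = 3 + \sqrt{-166 + 272} = 3 + \sqrt{106} \approx 13.296$)
$L{\left(p \right)} = -6$ ($L{\left(p \right)} = -3 - \left(3 + 0 p\right) = -3 + \left(0 - 3\right) = -3 - 3 = -6$)
$\frac{1}{r + L{\left(4 \right)}} = \frac{1}{\left(3 + \sqrt{106}\right) - 6} = \frac{1}{-3 + \sqrt{106}}$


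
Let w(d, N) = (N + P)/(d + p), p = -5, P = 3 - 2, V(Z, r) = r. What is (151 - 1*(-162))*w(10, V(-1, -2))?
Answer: -313/5 ≈ -62.600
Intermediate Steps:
P = 1
w(d, N) = (1 + N)/(-5 + d) (w(d, N) = (N + 1)/(d - 5) = (1 + N)/(-5 + d))
(151 - 1*(-162))*w(10, V(-1, -2)) = (151 - 1*(-162))*((1 - 2)/(-5 + 10)) = (151 + 162)*(-1/5) = 313*((1/5)*(-1)) = 313*(-1/5) = -313/5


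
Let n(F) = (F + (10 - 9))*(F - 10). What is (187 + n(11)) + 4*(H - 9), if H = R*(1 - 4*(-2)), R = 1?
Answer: 199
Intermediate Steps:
n(F) = (1 + F)*(-10 + F) (n(F) = (F + 1)*(-10 + F) = (1 + F)*(-10 + F))
H = 9 (H = 1*(1 - 4*(-2)) = 1*(1 + 8) = 1*9 = 9)
(187 + n(11)) + 4*(H - 9) = (187 + (-10 + 11² - 9*11)) + 4*(9 - 9) = (187 + (-10 + 121 - 99)) + 4*0 = (187 + 12) + 0 = 199 + 0 = 199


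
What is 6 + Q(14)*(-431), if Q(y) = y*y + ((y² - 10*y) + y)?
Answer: -114640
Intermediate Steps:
Q(y) = -9*y + 2*y² (Q(y) = y² + (y² - 9*y) = -9*y + 2*y²)
6 + Q(14)*(-431) = 6 + (14*(-9 + 2*14))*(-431) = 6 + (14*(-9 + 28))*(-431) = 6 + (14*19)*(-431) = 6 + 266*(-431) = 6 - 114646 = -114640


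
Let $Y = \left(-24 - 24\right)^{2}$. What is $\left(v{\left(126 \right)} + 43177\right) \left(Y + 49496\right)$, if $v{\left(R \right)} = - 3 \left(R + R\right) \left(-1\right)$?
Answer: $2275729400$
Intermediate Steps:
$v{\left(R \right)} = 6 R$ ($v{\left(R \right)} = - 3 \cdot 2 R \left(-1\right) = - 6 R \left(-1\right) = 6 R$)
$Y = 2304$ ($Y = \left(-48\right)^{2} = 2304$)
$\left(v{\left(126 \right)} + 43177\right) \left(Y + 49496\right) = \left(6 \cdot 126 + 43177\right) \left(2304 + 49496\right) = \left(756 + 43177\right) 51800 = 43933 \cdot 51800 = 2275729400$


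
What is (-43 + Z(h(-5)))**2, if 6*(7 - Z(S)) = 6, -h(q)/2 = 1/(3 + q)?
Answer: 1369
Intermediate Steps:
h(q) = -2/(3 + q)
Z(S) = 6 (Z(S) = 7 - 1/6*6 = 7 - 1 = 6)
(-43 + Z(h(-5)))**2 = (-43 + 6)**2 = (-37)**2 = 1369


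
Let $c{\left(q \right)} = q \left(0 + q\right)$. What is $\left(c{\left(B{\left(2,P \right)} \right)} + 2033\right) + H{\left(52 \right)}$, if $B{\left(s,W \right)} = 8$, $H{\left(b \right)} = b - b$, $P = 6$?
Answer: $2097$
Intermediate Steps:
$H{\left(b \right)} = 0$
$c{\left(q \right)} = q^{2}$ ($c{\left(q \right)} = q q = q^{2}$)
$\left(c{\left(B{\left(2,P \right)} \right)} + 2033\right) + H{\left(52 \right)} = \left(8^{2} + 2033\right) + 0 = \left(64 + 2033\right) + 0 = 2097 + 0 = 2097$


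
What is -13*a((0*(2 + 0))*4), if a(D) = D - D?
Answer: 0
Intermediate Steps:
a(D) = 0
-13*a((0*(2 + 0))*4) = -13*0 = 0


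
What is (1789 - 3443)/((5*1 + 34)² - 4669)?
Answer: 827/1574 ≈ 0.52541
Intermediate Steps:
(1789 - 3443)/((5*1 + 34)² - 4669) = -1654/((5 + 34)² - 4669) = -1654/(39² - 4669) = -1654/(1521 - 4669) = -1654/(-3148) = -1654*(-1/3148) = 827/1574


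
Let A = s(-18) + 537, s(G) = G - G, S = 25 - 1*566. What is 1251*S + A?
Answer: -676254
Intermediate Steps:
S = -541 (S = 25 - 566 = -541)
s(G) = 0
A = 537 (A = 0 + 537 = 537)
1251*S + A = 1251*(-541) + 537 = -676791 + 537 = -676254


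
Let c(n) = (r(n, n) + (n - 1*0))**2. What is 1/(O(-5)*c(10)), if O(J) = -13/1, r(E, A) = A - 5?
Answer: -1/2925 ≈ -0.00034188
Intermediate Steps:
r(E, A) = -5 + A
O(J) = -13 (O(J) = -13*1 = -13)
c(n) = (-5 + 2*n)**2 (c(n) = ((-5 + n) + (n - 1*0))**2 = ((-5 + n) + (n + 0))**2 = ((-5 + n) + n)**2 = (-5 + 2*n)**2)
1/(O(-5)*c(10)) = 1/(-13*(-5 + 2*10)**2) = 1/(-13*(-5 + 20)**2) = 1/(-13*15**2) = 1/(-13*225) = 1/(-2925) = -1/2925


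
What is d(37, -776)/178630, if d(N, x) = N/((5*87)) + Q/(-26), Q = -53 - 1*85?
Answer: 15248/505076325 ≈ 3.0189e-5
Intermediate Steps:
Q = -138 (Q = -53 - 85 = -138)
d(N, x) = 69/13 + N/435 (d(N, x) = N/((5*87)) - 138/(-26) = N/435 - 138*(-1/26) = N*(1/435) + 69/13 = N/435 + 69/13 = 69/13 + N/435)
d(37, -776)/178630 = (69/13 + (1/435)*37)/178630 = (69/13 + 37/435)*(1/178630) = (30496/5655)*(1/178630) = 15248/505076325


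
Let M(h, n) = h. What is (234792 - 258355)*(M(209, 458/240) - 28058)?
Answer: 656205987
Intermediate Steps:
(234792 - 258355)*(M(209, 458/240) - 28058) = (234792 - 258355)*(209 - 28058) = -23563*(-27849) = 656205987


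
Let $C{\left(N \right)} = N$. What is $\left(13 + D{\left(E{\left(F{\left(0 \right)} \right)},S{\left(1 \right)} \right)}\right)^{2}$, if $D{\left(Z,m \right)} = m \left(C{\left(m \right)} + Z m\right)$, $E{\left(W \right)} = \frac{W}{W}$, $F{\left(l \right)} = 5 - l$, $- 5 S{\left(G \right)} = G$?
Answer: $\frac{106929}{625} \approx 171.09$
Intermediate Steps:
$S{\left(G \right)} = - \frac{G}{5}$
$E{\left(W \right)} = 1$
$D{\left(Z,m \right)} = m \left(m + Z m\right)$
$\left(13 + D{\left(E{\left(F{\left(0 \right)} \right)},S{\left(1 \right)} \right)}\right)^{2} = \left(13 + \left(\left(- \frac{1}{5}\right) 1\right)^{2} \left(1 + 1\right)\right)^{2} = \left(13 + \left(- \frac{1}{5}\right)^{2} \cdot 2\right)^{2} = \left(13 + \frac{1}{25} \cdot 2\right)^{2} = \left(13 + \frac{2}{25}\right)^{2} = \left(\frac{327}{25}\right)^{2} = \frac{106929}{625}$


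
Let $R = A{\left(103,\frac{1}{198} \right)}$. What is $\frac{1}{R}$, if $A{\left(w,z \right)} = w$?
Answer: $\frac{1}{103} \approx 0.0097087$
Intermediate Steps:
$R = 103$
$\frac{1}{R} = \frac{1}{103}$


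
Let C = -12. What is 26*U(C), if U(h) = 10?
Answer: 260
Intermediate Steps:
26*U(C) = 26*10 = 260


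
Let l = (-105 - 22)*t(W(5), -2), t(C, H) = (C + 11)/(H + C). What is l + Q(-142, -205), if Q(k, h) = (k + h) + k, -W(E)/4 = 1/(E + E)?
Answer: 863/12 ≈ 71.917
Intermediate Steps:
W(E) = -2/E (W(E) = -4/(E + E) = -4*1/(2*E) = -2/E)
t(C, H) = (11 + C)/(C + H)
Q(k, h) = h + 2*k (Q(k, h) = (h + k) + k = h + 2*k)
l = 6731/12 (l = (-105 - 22)*((11 - 2/5)/(-2/5 - 2)) = -127*(11 - 2*⅕)/(-2*⅕ - 2) = -127*(11 - ⅖)/(-⅖ - 2) = -127*53/((-12/5)*5) = -(-635)*53/(12*5) = -127*(-53/12) = 6731/12 ≈ 560.92)
l + Q(-142, -205) = 6731/12 + (-205 + 2*(-142)) = 6731/12 + (-205 - 284) = 6731/12 - 489 = 863/12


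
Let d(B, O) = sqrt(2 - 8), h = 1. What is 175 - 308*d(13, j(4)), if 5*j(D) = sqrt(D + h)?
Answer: 175 - 308*I*sqrt(6) ≈ 175.0 - 754.44*I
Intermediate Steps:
j(D) = sqrt(1 + D)/5 (j(D) = sqrt(D + 1)/5 = sqrt(1 + D)/5)
d(B, O) = I*sqrt(6) (d(B, O) = sqrt(-6) = I*sqrt(6))
175 - 308*d(13, j(4)) = 175 - 308*I*sqrt(6)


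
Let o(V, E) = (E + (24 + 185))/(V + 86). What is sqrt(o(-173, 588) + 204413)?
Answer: sqrt(1547132658)/87 ≈ 452.11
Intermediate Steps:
o(V, E) = (209 + E)/(86 + V) (o(V, E) = (E + 209)/(86 + V) = (209 + E)/(86 + V))
sqrt(o(-173, 588) + 204413) = sqrt((209 + 588)/(86 - 173) + 204413) = sqrt(797/(-87) + 204413) = sqrt(-1/87*797 + 204413) = sqrt(-797/87 + 204413) = sqrt(17783134/87) = sqrt(1547132658)/87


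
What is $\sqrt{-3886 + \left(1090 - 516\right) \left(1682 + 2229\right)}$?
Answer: $2 \sqrt{560257} \approx 1497.0$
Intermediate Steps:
$\sqrt{-3886 + \left(1090 - 516\right) \left(1682 + 2229\right)} = \sqrt{-3886 + 574 \cdot 3911} = \sqrt{-3886 + 2244914} = \sqrt{2241028} = 2 \sqrt{560257}$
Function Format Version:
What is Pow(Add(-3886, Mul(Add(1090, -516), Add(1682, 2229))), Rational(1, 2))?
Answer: Mul(2, Pow(560257, Rational(1, 2))) ≈ 1497.0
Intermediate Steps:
Pow(Add(-3886, Mul(Add(1090, -516), Add(1682, 2229))), Rational(1, 2)) = Pow(Add(-3886, Mul(574, 3911)), Rational(1, 2)) = Pow(Add(-3886, 2244914), Rational(1, 2)) = Pow(2241028, Rational(1, 2)) = Mul(2, Pow(560257, Rational(1, 2)))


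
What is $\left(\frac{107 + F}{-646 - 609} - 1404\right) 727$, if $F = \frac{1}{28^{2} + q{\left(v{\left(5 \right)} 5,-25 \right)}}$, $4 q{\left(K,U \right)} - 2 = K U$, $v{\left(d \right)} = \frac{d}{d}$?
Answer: $- \frac{771970570437}{756263} \approx -1.0208 \cdot 10^{6}$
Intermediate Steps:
$v{\left(d \right)} = 1$
$q{\left(K,U \right)} = \frac{1}{2} + \frac{K U}{4}$
$F = \frac{4}{3013}$ ($F = \frac{1}{28^{2} + \left(\frac{1}{2} + \frac{1}{4} \cdot 1 \cdot 5 \left(-25\right)\right)} = \frac{1}{784 + \left(\frac{1}{2} + \frac{1}{4} \cdot 5 \left(-25\right)\right)} = \frac{1}{784 + \left(\frac{1}{2} - \frac{125}{4}\right)} = \frac{1}{784 - \frac{123}{4}} = \frac{1}{\frac{3013}{4}} = \frac{4}{3013} \approx 0.0013276$)
$\left(\frac{107 + F}{-646 - 609} - 1404\right) 727 = \left(\frac{107 + \frac{4}{3013}}{-646 - 609} - 1404\right) 727 = \left(\frac{322395}{3013 \left(-1255\right)} - 1404\right) 727 = \left(\frac{322395}{3013} \left(- \frac{1}{1255}\right) - 1404\right) 727 = \left(- \frac{64479}{756263} - 1404\right) 727 = \left(- \frac{1061857731}{756263}\right) 727 = - \frac{771970570437}{756263}$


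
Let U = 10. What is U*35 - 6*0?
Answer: 350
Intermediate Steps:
U*35 - 6*0 = 10*35 - 6*0 = 350 + 0 = 350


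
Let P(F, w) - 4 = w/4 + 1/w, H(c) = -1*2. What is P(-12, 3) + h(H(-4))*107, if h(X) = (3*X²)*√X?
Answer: 61/12 + 1284*I*√2 ≈ 5.0833 + 1815.8*I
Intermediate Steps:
H(c) = -2
h(X) = 3*X^(5/2)
P(F, w) = 4 + 1/w + w/4 (P(F, w) = 4 + (w/4 + 1/w) = 4 + (1/w + w/4) = 4 + 1/w + w/4)
P(-12, 3) + h(H(-4))*107 = (4 + 1/3 + (¼)*3) + (3*(-2)^(5/2))*107 = (4 + ⅓ + ¾) + (3*(4*I*√2))*107 = 61/12 + (12*I*√2)*107 = 61/12 + 1284*I*√2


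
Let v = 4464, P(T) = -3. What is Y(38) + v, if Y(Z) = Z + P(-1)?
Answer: 4499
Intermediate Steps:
Y(Z) = -3 + Z (Y(Z) = Z - 3 = -3 + Z)
Y(38) + v = (-3 + 38) + 4464 = 35 + 4464 = 4499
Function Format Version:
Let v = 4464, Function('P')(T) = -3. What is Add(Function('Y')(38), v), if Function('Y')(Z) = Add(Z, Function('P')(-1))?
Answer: 4499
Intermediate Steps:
Function('Y')(Z) = Add(-3, Z) (Function('Y')(Z) = Add(Z, -3) = Add(-3, Z))
Add(Function('Y')(38), v) = Add(Add(-3, 38), 4464) = Add(35, 4464) = 4499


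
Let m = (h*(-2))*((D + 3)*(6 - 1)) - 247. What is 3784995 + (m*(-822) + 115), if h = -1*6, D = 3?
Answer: 3692224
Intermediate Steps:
h = -6
m = 113 (m = (-6*(-2))*((3 + 3)*(6 - 1)) - 247 = 12*(6*5) - 247 = 12*30 - 247 = 360 - 247 = 113)
3784995 + (m*(-822) + 115) = 3784995 + (113*(-822) + 115) = 3784995 + (-92886 + 115) = 3784995 - 92771 = 3692224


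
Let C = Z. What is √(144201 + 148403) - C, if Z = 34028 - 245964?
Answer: 211936 + 2*√73151 ≈ 2.1248e+5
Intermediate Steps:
Z = -211936
C = -211936
√(144201 + 148403) - C = √(144201 + 148403) - 1*(-211936) = √292604 + 211936 = 2*√73151 + 211936 = 211936 + 2*√73151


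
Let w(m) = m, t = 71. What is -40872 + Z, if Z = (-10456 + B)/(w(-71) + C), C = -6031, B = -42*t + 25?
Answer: -83129177/2034 ≈ -40870.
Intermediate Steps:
B = -2957 (B = -42*71 + 25 = -2982 + 25 = -2957)
Z = 4471/2034 (Z = (-10456 - 2957)/(-71 - 6031) = -13413/(-6102) = -13413*(-1/6102) = 4471/2034 ≈ 2.1981)
-40872 + Z = -40872 + 4471/2034 = -83129177/2034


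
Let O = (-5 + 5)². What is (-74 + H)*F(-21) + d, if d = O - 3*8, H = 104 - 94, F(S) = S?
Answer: 1320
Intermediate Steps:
O = 0 (O = 0² = 0)
H = 10
d = -24 (d = 0 - 3*8 = 0 - 24 = -24)
(-74 + H)*F(-21) + d = (-74 + 10)*(-21) - 24 = -64*(-21) - 24 = 1344 - 24 = 1320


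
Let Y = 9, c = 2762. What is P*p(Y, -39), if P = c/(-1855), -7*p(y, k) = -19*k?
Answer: 2046642/12985 ≈ 157.62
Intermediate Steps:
p(y, k) = 19*k/7 (p(y, k) = -(-19)*k/7 = 19*k/7)
P = -2762/1855 (P = 2762/(-1855) = 2762*(-1/1855) = -2762/1855 ≈ -1.4889)
P*p(Y, -39) = -52478*(-39)/12985 = -2762/1855*(-741/7) = 2046642/12985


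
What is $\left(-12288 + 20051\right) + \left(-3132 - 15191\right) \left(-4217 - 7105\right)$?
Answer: $207460769$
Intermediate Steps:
$\left(-12288 + 20051\right) + \left(-3132 - 15191\right) \left(-4217 - 7105\right) = 7763 + \left(-3132 - 15191\right) \left(-11322\right) = 7763 - -207453006 = 7763 + 207453006 = 207460769$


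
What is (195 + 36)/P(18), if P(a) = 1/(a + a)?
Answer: 8316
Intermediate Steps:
P(a) = 1/(2*a)
(195 + 36)/P(18) = (195 + 36)/(((½)/18)) = 231/(((½)*(1/18))) = 231/(1/36) = 231*36 = 8316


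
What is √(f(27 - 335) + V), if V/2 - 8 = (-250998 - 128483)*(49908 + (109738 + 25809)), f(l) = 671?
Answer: I*√140753297023 ≈ 3.7517e+5*I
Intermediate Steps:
V = -140753297694 (V = 16 + 2*((-250998 - 128483)*(49908 + (109738 + 25809))) = 16 + 2*(-379481*(49908 + 135547)) = 16 + 2*(-379481*185455) = 16 + 2*(-70376648855) = 16 - 140753297710 = -140753297694)
√(f(27 - 335) + V) = √(671 - 140753297694) = √(-140753297023) = I*√140753297023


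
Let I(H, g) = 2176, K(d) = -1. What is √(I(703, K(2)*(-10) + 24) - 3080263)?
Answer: I*√3078087 ≈ 1754.4*I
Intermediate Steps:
√(I(703, K(2)*(-10) + 24) - 3080263) = √(2176 - 3080263) = √(-3078087) = I*√3078087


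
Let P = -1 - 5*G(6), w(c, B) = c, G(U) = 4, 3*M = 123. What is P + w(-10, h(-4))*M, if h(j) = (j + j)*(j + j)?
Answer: -431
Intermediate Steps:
M = 41 (M = (⅓)*123 = 41)
h(j) = 4*j² (h(j) = (2*j)*(2*j) = 4*j²)
P = -21 (P = -1 - 5*4 = -1 - 20 = -21)
P + w(-10, h(-4))*M = -21 - 10*41 = -21 - 410 = -431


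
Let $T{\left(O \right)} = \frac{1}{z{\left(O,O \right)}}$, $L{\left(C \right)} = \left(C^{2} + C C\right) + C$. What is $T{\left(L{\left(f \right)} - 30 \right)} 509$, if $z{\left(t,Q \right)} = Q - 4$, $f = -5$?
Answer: $\frac{509}{11} \approx 46.273$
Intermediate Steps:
$L{\left(C \right)} = C + 2 C^{2}$ ($L{\left(C \right)} = \left(C^{2} + C^{2}\right) + C = 2 C^{2} + C = C + 2 C^{2}$)
$z{\left(t,Q \right)} = -4 + Q$ ($z{\left(t,Q \right)} = Q - 4 = -4 + Q$)
$T{\left(O \right)} = \frac{1}{-4 + O}$
$T{\left(L{\left(f \right)} - 30 \right)} 509 = \frac{1}{-4 - \left(30 + 5 \left(1 + 2 \left(-5\right)\right)\right)} 509 = \frac{1}{-4 - \left(30 + 5 \left(1 - 10\right)\right)} 509 = \frac{1}{-4 - -15} \cdot 509 = \frac{1}{-4 + \left(45 - 30\right)} 509 = \frac{1}{-4 + 15} \cdot 509 = \frac{1}{11} \cdot 509 = \frac{509}{11}$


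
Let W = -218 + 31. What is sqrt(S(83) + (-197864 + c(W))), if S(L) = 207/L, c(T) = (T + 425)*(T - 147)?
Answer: I*sqrt(1910688303)/83 ≈ 526.64*I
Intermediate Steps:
W = -187
c(T) = (-147 + T)*(425 + T) (c(T) = (425 + T)*(-147 + T) = (-147 + T)*(425 + T))
sqrt(S(83) + (-197864 + c(W))) = sqrt(207/83 + (-197864 + (-62475 + (-187)**2 + 278*(-187)))) = sqrt(207*(1/83) + (-197864 + (-62475 + 34969 - 51986))) = sqrt(207/83 + (-197864 - 79492)) = sqrt(207/83 - 277356) = sqrt(-23020341/83) = I*sqrt(1910688303)/83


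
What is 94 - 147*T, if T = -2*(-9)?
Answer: -2552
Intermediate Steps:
T = 18
94 - 147*T = 94 - 147*18 = 94 - 2646 = -2552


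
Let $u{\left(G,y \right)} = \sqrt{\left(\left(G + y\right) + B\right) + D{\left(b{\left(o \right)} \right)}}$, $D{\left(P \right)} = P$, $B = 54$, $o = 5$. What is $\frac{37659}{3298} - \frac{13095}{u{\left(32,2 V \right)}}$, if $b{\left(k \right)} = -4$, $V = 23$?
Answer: $\frac{37659}{3298} - \frac{13095 \sqrt{2}}{16} \approx -1146.0$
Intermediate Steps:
$u{\left(G,y \right)} = \sqrt{50 + G + y}$ ($u{\left(G,y \right)} = \sqrt{\left(\left(G + y\right) + 54\right) - 4} = \sqrt{\left(54 + G + y\right) - 4} = \sqrt{50 + G + y}$)
$\frac{37659}{3298} - \frac{13095}{u{\left(32,2 V \right)}} = \frac{37659}{3298} - \frac{13095}{\sqrt{50 + 32 + 2 \cdot 23}} = 37659 \cdot \frac{1}{3298} - \frac{13095}{\sqrt{50 + 32 + 46}} = \frac{37659}{3298} - \frac{13095}{\sqrt{128}} = \frac{37659}{3298} - \frac{13095}{8 \sqrt{2}} = \frac{37659}{3298} - 13095 \frac{\sqrt{2}}{16} = \frac{37659}{3298} - \frac{13095 \sqrt{2}}{16}$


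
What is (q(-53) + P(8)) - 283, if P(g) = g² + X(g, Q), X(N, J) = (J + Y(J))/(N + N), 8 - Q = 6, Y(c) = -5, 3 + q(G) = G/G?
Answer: -3539/16 ≈ -221.19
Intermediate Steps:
q(G) = -2 (q(G) = -3 + G/G = -3 + 1 = -2)
Q = 2 (Q = 8 - 1*6 = 8 - 6 = 2)
X(N, J) = (-5 + J)/(2*N) (X(N, J) = (J - 5)/(N + N) = (-5 + J)/((2*N)) = (-5 + J)*(1/(2*N)) = (-5 + J)/(2*N))
P(g) = g² - 3/(2*g) (P(g) = g² + (-5 + 2)/(2*g) = g² + (½)*(-3)/g = g² - 3/(2*g))
(q(-53) + P(8)) - 283 = (-2 + (-3/2 + 8³)/8) - 283 = (-2 + (-3/2 + 512)/8) - 283 = (-2 + (⅛)*(1021/2)) - 283 = (-2 + 1021/16) - 283 = 989/16 - 283 = -3539/16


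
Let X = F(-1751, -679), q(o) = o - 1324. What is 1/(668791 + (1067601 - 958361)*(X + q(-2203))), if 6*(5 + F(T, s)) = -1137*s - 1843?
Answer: 3/40911730933 ≈ 7.3329e-11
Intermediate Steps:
q(o) = -1324 + o
F(T, s) = -1873/6 - 379*s/2 (F(T, s) = -5 + (-1137*s - 1843)/6 = -5 + (-1843 - 1137*s)/6 = -5 + (-1843/6 - 379*s/2) = -1873/6 - 379*s/2)
X = 385075/3 (X = -1873/6 - 379/2*(-679) = -1873/6 + 257341/2 = 385075/3 ≈ 1.2836e+5)
1/(668791 + (1067601 - 958361)*(X + q(-2203))) = 1/(668791 + (1067601 - 958361)*(385075/3 + (-1324 - 2203))) = 1/(668791 + 109240*(385075/3 - 3527)) = 1/(668791 + 109240*(374494/3)) = 1/(668791 + 40909724560/3) = 1/(40911730933/3) = 3/40911730933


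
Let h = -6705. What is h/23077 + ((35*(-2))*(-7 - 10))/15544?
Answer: -38380445/179354444 ≈ -0.21399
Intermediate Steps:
h/23077 + ((35*(-2))*(-7 - 10))/15544 = -6705/23077 + ((35*(-2))*(-7 - 10))/15544 = -6705*1/23077 - 70*(-17)*(1/15544) = -6705/23077 + 1190*(1/15544) = -6705/23077 + 595/7772 = -38380445/179354444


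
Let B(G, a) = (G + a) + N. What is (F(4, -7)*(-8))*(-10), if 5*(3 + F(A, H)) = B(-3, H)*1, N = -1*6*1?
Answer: -496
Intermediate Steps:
N = -6 (N = -6*1 = -6)
B(G, a) = -6 + G + a (B(G, a) = (G + a) - 6 = -6 + G + a)
F(A, H) = -24/5 + H/5 (F(A, H) = -3 + ((-6 - 3 + H)*1)/5 = -3 + ((-9 + H)*1)/5 = -3 + (-9 + H)/5 = -3 + (-9/5 + H/5) = -24/5 + H/5)
(F(4, -7)*(-8))*(-10) = ((-24/5 + (⅕)*(-7))*(-8))*(-10) = ((-24/5 - 7/5)*(-8))*(-10) = -31/5*(-8)*(-10) = (248/5)*(-10) = -496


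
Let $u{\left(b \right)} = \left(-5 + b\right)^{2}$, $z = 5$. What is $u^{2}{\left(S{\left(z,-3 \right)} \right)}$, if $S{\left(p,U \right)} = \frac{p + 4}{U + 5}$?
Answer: $\frac{1}{16} \approx 0.0625$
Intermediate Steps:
$S{\left(p,U \right)} = \frac{4 + p}{5 + U}$
$u^{2}{\left(S{\left(z,-3 \right)} \right)} = \left(\left(-5 + \frac{4 + 5}{5 - 3}\right)^{2}\right)^{2} = \left(\left(-5 + \frac{1}{2} \cdot 9\right)^{2}\right)^{2} = \left(\left(-5 + \frac{9}{2}\right)^{2}\right)^{2} = \left(\left(- \frac{1}{2}\right)^{2}\right)^{2} = \left(\frac{1}{4}\right)^{2} = \frac{1}{16}$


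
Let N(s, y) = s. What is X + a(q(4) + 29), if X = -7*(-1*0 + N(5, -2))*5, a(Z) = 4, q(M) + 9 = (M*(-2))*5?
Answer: -171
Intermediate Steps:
q(M) = -9 - 10*M (q(M) = -9 + (M*(-2))*5 = -9 - 2*M*5 = -9 - 10*M)
X = -175 (X = -7*(-1*0 + 5)*5 = -7*(0 + 5)*5 = -7*5*5 = -35*5 = -175)
X + a(q(4) + 29) = -175 + 4 = -171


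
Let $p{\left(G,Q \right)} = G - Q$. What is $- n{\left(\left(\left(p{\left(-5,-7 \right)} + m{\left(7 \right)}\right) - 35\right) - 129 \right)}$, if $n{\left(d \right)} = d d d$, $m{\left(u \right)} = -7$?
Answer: $4826809$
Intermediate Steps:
$n{\left(d \right)} = d^{3}$ ($n{\left(d \right)} = d^{2} d = d^{3}$)
$- n{\left(\left(\left(p{\left(-5,-7 \right)} + m{\left(7 \right)}\right) - 35\right) - 129 \right)} = - \left(\left(\left(\left(-5 - -7\right) - 7\right) - 35\right) - 129\right)^{3} = - \left(\left(\left(\left(-5 + 7\right) - 7\right) - 35\right) - 129\right)^{3} = - \left(\left(\left(2 - 7\right) - 35\right) - 129\right)^{3} = - \left(\left(-5 - 35\right) - 129\right)^{3} = - \left(-40 - 129\right)^{3} = - \left(-169\right)^{3} = \left(-1\right) \left(-4826809\right) = 4826809$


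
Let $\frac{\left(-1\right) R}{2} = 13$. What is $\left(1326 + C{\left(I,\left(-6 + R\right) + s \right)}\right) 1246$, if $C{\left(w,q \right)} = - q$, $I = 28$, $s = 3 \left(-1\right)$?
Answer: $1695806$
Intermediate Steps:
$R = -26$ ($R = \left(-2\right) 13 = -26$)
$s = -3$
$\left(1326 + C{\left(I,\left(-6 + R\right) + s \right)}\right) 1246 = \left(1326 - \left(\left(-6 - 26\right) - 3\right)\right) 1246 = \left(1326 - \left(-32 - 3\right)\right) 1246 = \left(1326 - -35\right) 1246 = \left(1326 + 35\right) 1246 = 1361 \cdot 1246 = 1695806$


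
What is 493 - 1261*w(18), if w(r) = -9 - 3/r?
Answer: 72313/6 ≈ 12052.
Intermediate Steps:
w(r) = -9 - 3/r
493 - 1261*w(18) = 493 - 1261*(-9 - 3/18) = 493 - 1261*(-9 - 3*1/18) = 493 - 1261*(-9 - ⅙) = 493 - 1261*(-55/6) = 493 + 69355/6 = 72313/6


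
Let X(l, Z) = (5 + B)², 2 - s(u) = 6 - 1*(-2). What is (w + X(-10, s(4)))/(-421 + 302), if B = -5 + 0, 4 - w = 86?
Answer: 82/119 ≈ 0.68908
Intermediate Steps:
w = -82 (w = 4 - 1*86 = 4 - 86 = -82)
B = -5
s(u) = -6 (s(u) = 2 - (6 - 1*(-2)) = 2 - (6 + 2) = 2 - 1*8 = 2 - 8 = -6)
X(l, Z) = 0 (X(l, Z) = (5 - 5)² = 0² = 0)
(w + X(-10, s(4)))/(-421 + 302) = (-82 + 0)/(-421 + 302) = -82/(-119) = -82*(-1/119) = 82/119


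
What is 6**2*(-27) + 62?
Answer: -910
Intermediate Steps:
6**2*(-27) + 62 = 36*(-27) + 62 = -972 + 62 = -910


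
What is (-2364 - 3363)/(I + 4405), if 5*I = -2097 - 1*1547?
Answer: -9545/6127 ≈ -1.5579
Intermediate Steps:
I = -3644/5 (I = (-2097 - 1*1547)/5 = (-2097 - 1547)/5 = (⅕)*(-3644) = -3644/5 ≈ -728.80)
(-2364 - 3363)/(I + 4405) = (-2364 - 3363)/(-3644/5 + 4405) = -5727/18381/5 = -5727*5/18381 = -9545/6127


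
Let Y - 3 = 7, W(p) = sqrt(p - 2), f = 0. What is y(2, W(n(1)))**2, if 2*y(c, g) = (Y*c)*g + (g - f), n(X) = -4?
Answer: -1323/2 ≈ -661.50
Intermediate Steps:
W(p) = sqrt(-2 + p)
Y = 10 (Y = 3 + 7 = 10)
y(c, g) = g/2 + 5*c*g (y(c, g) = ((10*c)*g + (g - 1*0))/2 = (10*c*g + (g + 0))/2 = (10*c*g + g)/2 = (g + 10*c*g)/2 = g/2 + 5*c*g)
y(2, W(n(1)))**2 = (sqrt(-2 - 4)*(1 + 10*2)/2)**2 = (sqrt(-6)*(1 + 20)/2)**2 = ((1/2)*(I*sqrt(6))*21)**2 = (21*I*sqrt(6)/2)**2 = -1323/2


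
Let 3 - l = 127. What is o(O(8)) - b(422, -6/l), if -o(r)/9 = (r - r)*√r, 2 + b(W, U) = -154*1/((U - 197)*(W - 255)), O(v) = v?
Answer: 4068926/2039237 ≈ 1.9953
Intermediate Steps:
l = -124 (l = 3 - 1*127 = 3 - 127 = -124)
b(W, U) = -2 - 154/((-255 + W)*(-197 + U)) (b(W, U) = -2 - 154*1/((U - 197)*(W - 255)) = -2 - 154*1/((-255 + W)*(-197 + U)) = -2 - 154/((-255 + W)*(-197 + U)))
o(r) = 0 (o(r) = -9*(r - r)*√r = -0*√r = -9*0 = 0)
o(O(8)) - b(422, -6/l) = 0 - 2*(-50312 + 197*422 + 255*(-6/(-124)) - 1*(-6/(-124))*422)/(50235 - (-1530)/(-124) - 197*422 - 6/(-124)*422) = 0 - 2*(-50312 + 83134 + 255*(-6*(-1/124)) - 1*(-6*(-1/124))*422)/(50235 - (-1530)*(-1)/124 - 83134 - 6*(-1/124)*422) = 0 - 2*(-50312 + 83134 + 255*(3/62) - 1*3/62*422)/(50235 - 255*3/62 - 83134 + (3/62)*422) = 0 - 2*(-50312 + 83134 + 765/62 - 633/31)/(50235 - 765/62 - 83134 + 633/31) = 0 - 2*2034463/((-2039237/62)*62) = 0 - 2*(-62)*2034463/(2039237*62) = 0 - 1*(-4068926/2039237) = 0 + 4068926/2039237 = 4068926/2039237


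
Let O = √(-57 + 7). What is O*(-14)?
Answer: -70*I*√2 ≈ -98.995*I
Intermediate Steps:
O = 5*I*√2 (O = √(-50) = 5*I*√2 ≈ 7.0711*I)
O*(-14) = (5*I*√2)*(-14) = -70*I*√2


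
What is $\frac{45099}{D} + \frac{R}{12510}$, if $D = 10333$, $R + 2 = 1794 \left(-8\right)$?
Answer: $\frac{207934304}{64632915} \approx 3.2172$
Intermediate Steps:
$R = -14354$ ($R = -2 + 1794 \left(-8\right) = -2 - 14352 = -14354$)
$\frac{45099}{D} + \frac{R}{12510} = \frac{45099}{10333} - \frac{14354}{12510} = 45099 \cdot \frac{1}{10333} - \frac{7177}{6255} = \frac{45099}{10333} - \frac{7177}{6255} = \frac{207934304}{64632915}$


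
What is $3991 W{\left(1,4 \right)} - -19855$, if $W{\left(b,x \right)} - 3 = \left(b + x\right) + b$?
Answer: $55774$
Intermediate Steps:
$W{\left(b,x \right)} = 3 + x + 2 b$ ($W{\left(b,x \right)} = 3 + \left(\left(b + x\right) + b\right) = 3 + \left(x + 2 b\right) = 3 + x + 2 b$)
$3991 W{\left(1,4 \right)} - -19855 = 3991 \left(3 + 4 + 2 \cdot 1\right) - -19855 = 3991 \left(3 + 4 + 2\right) + 19855 = 3991 \cdot 9 + 19855 = 35919 + 19855 = 55774$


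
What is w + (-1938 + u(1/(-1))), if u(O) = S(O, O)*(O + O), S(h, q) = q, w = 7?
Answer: -1929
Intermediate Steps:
u(O) = 2*O² (u(O) = O*(O + O) = O*(2*O) = 2*O²)
w + (-1938 + u(1/(-1))) = 7 + (-1938 + 2*(1/(-1))²) = 7 + (-1938 + 2*(-1)²) = 7 + (-1938 + 2*1) = 7 + (-1938 + 2) = 7 - 1936 = -1929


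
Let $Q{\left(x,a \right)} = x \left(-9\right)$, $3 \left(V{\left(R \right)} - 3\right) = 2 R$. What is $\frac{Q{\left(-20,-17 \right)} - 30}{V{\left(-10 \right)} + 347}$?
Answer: $\frac{45}{103} \approx 0.43689$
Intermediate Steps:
$V{\left(R \right)} = 3 + \frac{2 R}{3}$
$Q{\left(x,a \right)} = - 9 x$
$\frac{Q{\left(-20,-17 \right)} - 30}{V{\left(-10 \right)} + 347} = \frac{\left(-9\right) \left(-20\right) - 30}{\left(3 + \frac{2}{3} \left(-10\right)\right) + 347} = \frac{180 - 30}{\left(3 - \frac{20}{3}\right) + 347} = \frac{150}{- \frac{11}{3} + 347} = \frac{150}{\frac{1030}{3}} = 150 \cdot \frac{3}{1030} = \frac{45}{103}$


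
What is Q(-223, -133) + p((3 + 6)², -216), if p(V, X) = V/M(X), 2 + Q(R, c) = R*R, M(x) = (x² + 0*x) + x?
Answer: 85530443/1720 ≈ 49727.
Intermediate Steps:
M(x) = x + x² (M(x) = (x² + 0) + x = x² + x = x + x²)
Q(R, c) = -2 + R² (Q(R, c) = -2 + R*R = -2 + R²)
p(V, X) = V/(X*(1 + X)) (p(V, X) = V/((X*(1 + X))) = V*(1/(X*(1 + X))) = V/(X*(1 + X)))
Q(-223, -133) + p((3 + 6)², -216) = (-2 + (-223)²) + (3 + 6)²/(-216*(1 - 216)) = (-2 + 49729) + 9²*(-1/216)/(-215) = 49727 + 81*(-1/216)*(-1/215) = 49727 + 3/1720 = 85530443/1720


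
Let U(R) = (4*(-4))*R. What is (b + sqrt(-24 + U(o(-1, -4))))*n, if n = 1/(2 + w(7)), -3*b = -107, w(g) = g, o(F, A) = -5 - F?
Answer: 107/27 + 2*sqrt(10)/9 ≈ 4.6657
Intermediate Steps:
U(R) = -16*R
b = 107/3 (b = -1/3*(-107) = 107/3 ≈ 35.667)
n = 1/9 (n = 1/(2 + 7) = 1/9 ≈ 0.11111)
(b + sqrt(-24 + U(o(-1, -4))))*n = (107/3 + sqrt(-24 - 16*(-5 - 1*(-1))))*(1/9) = (107/3 + sqrt(-24 - 16*(-5 + 1)))*(1/9) = (107/3 + sqrt(-24 - 16*(-4)))*(1/9) = (107/3 + sqrt(-24 + 64))*(1/9) = (107/3 + sqrt(40))*(1/9) = (107/3 + 2*sqrt(10))*(1/9) = 107/27 + 2*sqrt(10)/9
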